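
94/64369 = 94/64369 = 0.00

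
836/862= 418/431 = 0.97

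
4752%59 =32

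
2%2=0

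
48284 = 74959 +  - 26675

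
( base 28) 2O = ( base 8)120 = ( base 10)80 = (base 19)44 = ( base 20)40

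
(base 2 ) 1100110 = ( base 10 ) 102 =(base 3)10210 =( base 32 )36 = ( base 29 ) 3F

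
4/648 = 1/162 =0.01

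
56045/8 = 7005 + 5/8 = 7005.62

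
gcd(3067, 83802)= 1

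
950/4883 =50/257  =  0.19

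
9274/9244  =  1 + 15/4622 = 1.00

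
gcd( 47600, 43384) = 136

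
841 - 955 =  - 114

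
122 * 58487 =7135414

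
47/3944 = 47/3944 = 0.01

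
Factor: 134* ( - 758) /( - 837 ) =101572/837 = 2^2 *3^ (-3 ) * 31^( - 1)*67^1*379^1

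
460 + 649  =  1109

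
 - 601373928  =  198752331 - 800126259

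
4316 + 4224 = 8540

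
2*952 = 1904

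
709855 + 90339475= 91049330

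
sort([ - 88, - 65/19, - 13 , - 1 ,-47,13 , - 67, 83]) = [ - 88, - 67, - 47, - 13, - 65/19,  -  1,13, 83 ] 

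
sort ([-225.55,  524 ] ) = [ - 225.55 , 524 ] 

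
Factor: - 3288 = - 2^3*3^1*137^1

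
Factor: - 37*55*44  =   - 2^2*5^1 * 11^2*37^1 = - 89540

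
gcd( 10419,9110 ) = 1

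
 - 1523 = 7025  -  8548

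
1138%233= 206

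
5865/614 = 5865/614 = 9.55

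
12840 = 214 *60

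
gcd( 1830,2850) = 30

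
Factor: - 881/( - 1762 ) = 2^( - 1 ) = 1/2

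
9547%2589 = 1780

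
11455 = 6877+4578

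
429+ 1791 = 2220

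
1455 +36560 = 38015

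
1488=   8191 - 6703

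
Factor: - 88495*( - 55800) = 4938021000 = 2^3*3^2*5^3*11^1 * 31^1*1609^1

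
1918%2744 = 1918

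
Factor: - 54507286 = -2^1*23^1*41^1*28901^1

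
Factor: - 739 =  - 739^1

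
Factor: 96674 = 2^1*48337^1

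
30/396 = 5/66 = 0.08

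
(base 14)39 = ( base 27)1o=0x33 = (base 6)123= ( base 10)51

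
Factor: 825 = 3^1*5^2 * 11^1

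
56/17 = 3+ 5/17=3.29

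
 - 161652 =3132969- 3294621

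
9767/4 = 2441 + 3/4=2441.75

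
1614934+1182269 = 2797203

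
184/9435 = 184/9435 = 0.02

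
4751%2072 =607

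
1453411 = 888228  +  565183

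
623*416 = 259168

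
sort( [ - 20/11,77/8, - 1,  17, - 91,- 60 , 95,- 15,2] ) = [ - 91,  -  60, - 15, - 20/11,-1,2, 77/8 , 17,  95]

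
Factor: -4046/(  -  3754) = 2023/1877 = 7^1 *17^2 * 1877^( - 1) 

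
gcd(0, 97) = 97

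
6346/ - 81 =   -  6346/81 = - 78.35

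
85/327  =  85/327 = 0.26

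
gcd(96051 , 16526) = 1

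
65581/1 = 65581 = 65581.00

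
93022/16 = 46511/8 = 5813.88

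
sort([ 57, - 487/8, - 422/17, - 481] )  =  [ - 481  , - 487/8, - 422/17, 57 ]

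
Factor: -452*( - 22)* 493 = 2^3*11^1 * 17^1 * 29^1*113^1=4902392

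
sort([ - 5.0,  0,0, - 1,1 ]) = [ - 5.0, - 1,0,0,1]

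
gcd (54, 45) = 9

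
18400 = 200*92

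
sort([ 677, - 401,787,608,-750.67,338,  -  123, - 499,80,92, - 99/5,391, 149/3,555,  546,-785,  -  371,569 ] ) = [ - 785,  -  750.67, - 499,  -  401, - 371,  -  123, - 99/5,149/3, 80,  92, 338, 391,546,555,569,608,677, 787 ] 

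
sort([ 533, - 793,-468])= [ -793, - 468, 533]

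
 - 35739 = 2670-38409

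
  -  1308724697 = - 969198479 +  - 339526218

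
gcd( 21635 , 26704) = 1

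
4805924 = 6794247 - 1988323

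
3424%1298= 828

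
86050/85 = 17210/17=   1012.35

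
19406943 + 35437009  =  54843952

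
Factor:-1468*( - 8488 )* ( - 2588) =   -  32247473792 =-2^7*367^1 * 647^1 * 1061^1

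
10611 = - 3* (  -  3537 ) 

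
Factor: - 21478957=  - 41^1*523877^1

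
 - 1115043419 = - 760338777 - 354704642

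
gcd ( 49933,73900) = 1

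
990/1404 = 55/78 = 0.71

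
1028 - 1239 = -211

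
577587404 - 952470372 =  - 374882968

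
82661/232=356+69/232  =  356.30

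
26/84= 13/42=0.31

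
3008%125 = 8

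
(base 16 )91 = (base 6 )401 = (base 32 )4H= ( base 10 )145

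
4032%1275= 207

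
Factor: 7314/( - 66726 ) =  - 1219/11121 = - 3^(-1)*11^( - 1 ) * 23^1*53^1*  337^( - 1) 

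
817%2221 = 817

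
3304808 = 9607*344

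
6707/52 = 128+51/52 =128.98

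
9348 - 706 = 8642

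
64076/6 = 32038/3 = 10679.33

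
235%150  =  85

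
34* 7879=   267886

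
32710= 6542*5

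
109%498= 109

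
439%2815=439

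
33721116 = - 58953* ( -572 )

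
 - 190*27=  - 5130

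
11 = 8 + 3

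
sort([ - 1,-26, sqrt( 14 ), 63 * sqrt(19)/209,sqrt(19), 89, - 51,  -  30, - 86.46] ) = [ - 86.46, - 51,  -  30, - 26, - 1, 63 * sqrt( 19 ) /209 , sqrt (14 ),sqrt(19 ), 89] 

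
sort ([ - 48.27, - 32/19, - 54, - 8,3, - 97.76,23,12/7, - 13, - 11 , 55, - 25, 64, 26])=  [ - 97.76, - 54, - 48.27, - 25, - 13, - 11,-8, - 32/19, 12/7, 3,23 , 26, 55, 64]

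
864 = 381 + 483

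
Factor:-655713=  - 3^2*41^1*1777^1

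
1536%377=28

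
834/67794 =139/11299=0.01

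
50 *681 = 34050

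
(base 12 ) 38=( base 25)1j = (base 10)44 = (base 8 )54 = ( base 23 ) 1L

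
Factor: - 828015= -3^1*5^1*55201^1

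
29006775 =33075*877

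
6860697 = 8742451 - 1881754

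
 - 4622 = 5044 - 9666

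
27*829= 22383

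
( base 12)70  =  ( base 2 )1010100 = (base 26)36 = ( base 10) 84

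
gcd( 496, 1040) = 16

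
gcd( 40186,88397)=1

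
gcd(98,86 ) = 2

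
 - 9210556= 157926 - 9368482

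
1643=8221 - 6578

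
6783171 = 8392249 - 1609078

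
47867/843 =56 + 659/843 = 56.78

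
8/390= 4/195 =0.02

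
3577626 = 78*45867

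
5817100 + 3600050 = 9417150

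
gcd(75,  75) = 75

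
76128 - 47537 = 28591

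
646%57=19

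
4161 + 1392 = 5553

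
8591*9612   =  82576692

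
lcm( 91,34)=3094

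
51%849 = 51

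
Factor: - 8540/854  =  -2^1*5^1 = - 10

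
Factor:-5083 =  - 13^1 * 17^1 * 23^1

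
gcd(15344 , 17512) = 8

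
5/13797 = 5/13797 = 0.00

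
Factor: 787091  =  787091^1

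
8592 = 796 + 7796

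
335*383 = 128305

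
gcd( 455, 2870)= 35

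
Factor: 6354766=2^1 * 11^1* 288853^1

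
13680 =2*6840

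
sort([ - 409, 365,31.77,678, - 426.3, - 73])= [ - 426.3 , - 409, - 73, 31.77,365,  678 ] 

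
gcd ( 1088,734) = 2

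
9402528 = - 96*(  -  97943)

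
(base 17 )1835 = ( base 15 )2256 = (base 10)7281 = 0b1110001110001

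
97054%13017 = 5935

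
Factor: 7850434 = 2^1 * 41^1*95737^1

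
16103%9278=6825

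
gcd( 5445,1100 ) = 55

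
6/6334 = 3/3167 = 0.00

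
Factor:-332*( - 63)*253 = 2^2*3^2*7^1*11^1*23^1*83^1 = 5291748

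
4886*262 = 1280132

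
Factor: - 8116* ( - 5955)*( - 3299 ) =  - 159443243220 = -  2^2 * 3^1*5^1*397^1*2029^1*3299^1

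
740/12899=740/12899 = 0.06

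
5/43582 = 5/43582 = 0.00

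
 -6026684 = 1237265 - 7263949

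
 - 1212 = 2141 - 3353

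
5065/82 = 61 + 63/82 = 61.77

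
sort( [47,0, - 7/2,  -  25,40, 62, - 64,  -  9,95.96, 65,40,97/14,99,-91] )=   [ - 91, - 64,-25, - 9,-7/2,0,97/14,40,40,47,62, 65,95.96,99 ] 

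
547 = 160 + 387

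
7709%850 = 59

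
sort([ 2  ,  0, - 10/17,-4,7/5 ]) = [ - 4,- 10/17,0, 7/5,2] 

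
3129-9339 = -6210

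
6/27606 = 1/4601 = 0.00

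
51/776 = 51/776 = 0.07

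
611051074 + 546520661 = 1157571735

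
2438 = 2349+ 89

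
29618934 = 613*48318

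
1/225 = 1/225= 0.00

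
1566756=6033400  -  4466644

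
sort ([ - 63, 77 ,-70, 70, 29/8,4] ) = [ - 70,-63, 29/8, 4, 70, 77]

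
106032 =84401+21631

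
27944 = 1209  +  26735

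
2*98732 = 197464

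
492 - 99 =393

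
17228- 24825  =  -7597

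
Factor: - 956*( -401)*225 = 86255100=2^2 * 3^2*5^2*  239^1*401^1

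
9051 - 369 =8682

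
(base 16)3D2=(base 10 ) 978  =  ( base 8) 1722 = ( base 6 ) 4310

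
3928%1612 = 704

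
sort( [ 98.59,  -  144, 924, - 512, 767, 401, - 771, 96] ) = [ - 771 , - 512, - 144, 96,98.59, 401, 767,  924]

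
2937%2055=882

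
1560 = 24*65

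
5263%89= 12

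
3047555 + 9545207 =12592762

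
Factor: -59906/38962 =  - 11^( - 1)*23^ ( - 1)*389^1 = - 389/253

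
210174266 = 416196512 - 206022246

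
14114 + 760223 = 774337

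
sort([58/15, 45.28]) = [58/15, 45.28]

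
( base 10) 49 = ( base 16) 31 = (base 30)1J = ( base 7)100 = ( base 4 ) 301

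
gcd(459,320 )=1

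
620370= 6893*90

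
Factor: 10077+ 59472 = 69549  =  3^1*97^1*239^1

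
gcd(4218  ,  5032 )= 74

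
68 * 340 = 23120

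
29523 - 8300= 21223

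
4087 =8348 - 4261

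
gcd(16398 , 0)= 16398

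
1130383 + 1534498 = 2664881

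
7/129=7/129= 0.05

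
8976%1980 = 1056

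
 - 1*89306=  - 89306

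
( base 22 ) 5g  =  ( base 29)4A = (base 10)126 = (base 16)7E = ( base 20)66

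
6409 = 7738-1329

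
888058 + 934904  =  1822962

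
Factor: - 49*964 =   -  47236 = - 2^2*7^2*241^1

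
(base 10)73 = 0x49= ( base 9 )81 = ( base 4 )1021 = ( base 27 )2J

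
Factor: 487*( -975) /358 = - 2^( -1)*3^1*5^2*13^1*179^( - 1 )*487^1 = - 474825/358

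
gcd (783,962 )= 1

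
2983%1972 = 1011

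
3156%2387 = 769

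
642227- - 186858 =829085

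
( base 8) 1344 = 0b1011100100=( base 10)740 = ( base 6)3232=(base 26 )12c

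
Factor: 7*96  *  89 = 59808 = 2^5*3^1*7^1*89^1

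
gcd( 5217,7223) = 1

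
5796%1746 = 558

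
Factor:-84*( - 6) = 504=2^3*3^2*7^1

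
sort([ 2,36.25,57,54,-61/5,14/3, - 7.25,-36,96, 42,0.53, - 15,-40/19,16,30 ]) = [-36, - 15, - 61/5, - 7.25,-40/19,0.53,2,14/3, 16,  30 , 36.25,42,54, 57, 96]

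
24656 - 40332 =-15676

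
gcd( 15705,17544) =3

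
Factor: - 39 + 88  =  49   =  7^2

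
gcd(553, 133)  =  7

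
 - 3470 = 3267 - 6737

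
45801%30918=14883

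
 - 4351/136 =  - 4351/136 = -31.99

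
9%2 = 1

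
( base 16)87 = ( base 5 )1020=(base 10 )135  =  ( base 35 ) 3u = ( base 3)12000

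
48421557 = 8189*5913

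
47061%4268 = 113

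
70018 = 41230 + 28788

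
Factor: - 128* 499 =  - 63872 = - 2^7*499^1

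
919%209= 83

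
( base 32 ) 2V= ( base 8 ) 137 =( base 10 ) 95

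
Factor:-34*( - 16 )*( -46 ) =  - 25024 = - 2^6*17^1*23^1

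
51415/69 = 51415/69 = 745.14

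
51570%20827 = 9916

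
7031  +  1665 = 8696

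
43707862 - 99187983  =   - 55480121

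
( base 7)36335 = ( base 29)b69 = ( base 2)10010011011010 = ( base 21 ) 1085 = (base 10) 9434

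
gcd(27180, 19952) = 4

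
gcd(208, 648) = 8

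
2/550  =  1/275 = 0.00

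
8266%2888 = 2490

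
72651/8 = 9081 + 3/8 = 9081.38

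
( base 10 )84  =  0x54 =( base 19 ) 48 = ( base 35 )2e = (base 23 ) 3F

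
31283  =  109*287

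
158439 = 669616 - 511177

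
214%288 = 214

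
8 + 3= 11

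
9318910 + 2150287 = 11469197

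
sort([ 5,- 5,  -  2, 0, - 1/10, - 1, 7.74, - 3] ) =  [ - 5, - 3, -2, - 1,-1/10,  0,5, 7.74]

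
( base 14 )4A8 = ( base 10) 932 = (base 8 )1644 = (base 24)1EK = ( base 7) 2501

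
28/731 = 28/731 = 0.04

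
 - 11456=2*(  -  5728 ) 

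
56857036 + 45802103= 102659139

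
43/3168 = 43/3168  =  0.01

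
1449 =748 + 701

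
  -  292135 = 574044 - 866179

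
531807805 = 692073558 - 160265753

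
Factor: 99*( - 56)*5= - 2^3*3^2*5^1*7^1*11^1 = - 27720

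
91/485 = 91/485 = 0.19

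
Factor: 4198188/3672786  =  699698/612131  =  2^1 * 13^( - 1 )*47087^ (-1) * 349849^1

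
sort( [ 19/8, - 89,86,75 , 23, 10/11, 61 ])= [ - 89, 10/11,  19/8,  23,61,  75, 86 ] 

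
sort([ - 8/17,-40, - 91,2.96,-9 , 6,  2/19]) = [  -  91,-40,-9  , - 8/17,2/19 , 2.96,6]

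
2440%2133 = 307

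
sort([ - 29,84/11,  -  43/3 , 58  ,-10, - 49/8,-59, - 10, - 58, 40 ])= [ - 59, - 58  , - 29, - 43/3, - 10, - 10, - 49/8,84/11, 40, 58]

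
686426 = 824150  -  137724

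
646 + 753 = 1399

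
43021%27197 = 15824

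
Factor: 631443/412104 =210481/137368 = 2^ (-3) * 7^( - 1) * 11^( - 1)* 223^( - 1 ) * 210481^1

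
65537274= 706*92829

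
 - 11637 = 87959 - 99596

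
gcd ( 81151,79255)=1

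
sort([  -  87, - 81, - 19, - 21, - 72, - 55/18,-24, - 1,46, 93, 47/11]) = [ - 87, - 81, - 72, - 24, - 21, - 19, - 55/18, - 1, 47/11 , 46,  93]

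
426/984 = 71/164 = 0.43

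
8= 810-802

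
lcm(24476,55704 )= 1615416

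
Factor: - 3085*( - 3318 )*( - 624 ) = - 6387282720 = -2^5*3^2*5^1* 7^1*13^1*79^1*617^1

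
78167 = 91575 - 13408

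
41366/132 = 20683/66 = 313.38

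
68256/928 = 73 + 16/29 = 73.55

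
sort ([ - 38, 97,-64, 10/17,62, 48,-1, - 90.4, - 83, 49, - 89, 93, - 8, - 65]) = [ - 90.4, - 89, - 83, - 65, - 64, - 38, - 8,  -  1,10/17,48, 49, 62 , 93,  97]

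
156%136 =20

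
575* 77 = 44275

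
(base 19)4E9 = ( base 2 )11010110111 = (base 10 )1719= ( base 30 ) 1r9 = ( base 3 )2100200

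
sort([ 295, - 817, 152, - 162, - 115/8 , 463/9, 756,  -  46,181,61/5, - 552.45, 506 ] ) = [-817, - 552.45, - 162, - 46, - 115/8,61/5,463/9,152, 181, 295,506, 756] 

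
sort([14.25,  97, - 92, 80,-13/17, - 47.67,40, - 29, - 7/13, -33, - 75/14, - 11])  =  [-92, - 47.67, - 33, - 29,-11,- 75/14,-13/17, -7/13, 14.25, 40, 80, 97]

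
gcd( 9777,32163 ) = 3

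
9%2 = 1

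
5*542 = 2710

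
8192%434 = 380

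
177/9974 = 177/9974 =0.02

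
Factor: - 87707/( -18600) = 2^(- 3)*3^(- 1 )*5^( -2)*31^( - 1 ) *229^1*383^1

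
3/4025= 3/4025=0.00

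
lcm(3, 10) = 30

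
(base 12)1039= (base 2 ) 11011101101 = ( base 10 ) 1773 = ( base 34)1i5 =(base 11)1372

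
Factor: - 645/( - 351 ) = 3^( - 2)*5^1 * 13^(-1) * 43^1=215/117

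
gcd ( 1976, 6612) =76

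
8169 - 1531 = 6638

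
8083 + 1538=9621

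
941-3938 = - 2997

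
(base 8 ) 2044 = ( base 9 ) 1407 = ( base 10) 1060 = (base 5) 13220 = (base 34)v6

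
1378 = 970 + 408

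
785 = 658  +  127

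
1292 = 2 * 646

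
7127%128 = 87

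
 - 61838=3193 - 65031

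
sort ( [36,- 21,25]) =[- 21,25, 36 ] 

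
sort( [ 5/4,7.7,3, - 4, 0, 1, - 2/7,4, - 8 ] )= [ - 8, - 4, - 2/7,0 , 1,5/4,3, 4, 7.7]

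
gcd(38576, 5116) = 4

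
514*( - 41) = - 21074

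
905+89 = 994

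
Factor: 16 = 2^4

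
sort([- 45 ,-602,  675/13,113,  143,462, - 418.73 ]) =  [ - 602,-418.73, - 45, 675/13,  113, 143, 462 ]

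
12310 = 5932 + 6378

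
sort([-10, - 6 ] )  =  [-10, - 6 ] 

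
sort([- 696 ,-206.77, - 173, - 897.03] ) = [ - 897.03, - 696 ,-206.77, - 173 ]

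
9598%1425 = 1048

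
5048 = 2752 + 2296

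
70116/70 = 35058/35  =  1001.66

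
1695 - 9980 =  - 8285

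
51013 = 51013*1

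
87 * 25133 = 2186571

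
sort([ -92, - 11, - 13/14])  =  [-92, - 11, - 13/14 ] 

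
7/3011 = 7/3011 = 0.00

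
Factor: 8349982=2^1*4174991^1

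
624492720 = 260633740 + 363858980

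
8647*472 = 4081384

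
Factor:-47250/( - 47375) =2^1*3^3  *  7^1*379^( - 1) = 378/379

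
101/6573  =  101/6573= 0.02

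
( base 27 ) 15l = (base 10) 885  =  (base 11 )735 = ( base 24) 1CL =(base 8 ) 1565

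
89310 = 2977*30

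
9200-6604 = 2596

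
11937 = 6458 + 5479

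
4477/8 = 4477/8=559.62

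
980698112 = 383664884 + 597033228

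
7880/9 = 875 + 5/9 = 875.56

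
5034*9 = 45306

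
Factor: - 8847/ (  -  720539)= 3^2 * 733^( - 1) = 9/733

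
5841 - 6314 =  - 473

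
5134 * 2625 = 13476750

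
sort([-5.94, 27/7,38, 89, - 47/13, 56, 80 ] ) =[-5.94, - 47/13,27/7,38, 56, 80,89] 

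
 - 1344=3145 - 4489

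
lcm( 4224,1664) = 54912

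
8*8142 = 65136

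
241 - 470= - 229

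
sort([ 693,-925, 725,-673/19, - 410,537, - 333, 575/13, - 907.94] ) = [ -925 ,-907.94, - 410,  -  333 , - 673/19,  575/13, 537, 693 , 725 ]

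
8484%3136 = 2212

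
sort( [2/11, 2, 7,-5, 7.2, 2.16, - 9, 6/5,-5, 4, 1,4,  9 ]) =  [-9,-5, - 5,2/11,1, 6/5,2,2.16,4,  4, 7,  7.2,9]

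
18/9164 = 9/4582 = 0.00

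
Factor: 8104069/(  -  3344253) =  - 3^(-1 )* 11^( - 1) * 47^1*101341^(-1) * 172427^1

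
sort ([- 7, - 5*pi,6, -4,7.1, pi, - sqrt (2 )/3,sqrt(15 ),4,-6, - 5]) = [ - 5*pi, -7,  -  6,-5,-4,-sqrt(2) /3,pi,sqrt(15), 4,6,7.1 ] 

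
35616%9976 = 5688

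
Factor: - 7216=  - 2^4*11^1*41^1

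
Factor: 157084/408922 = 78542/204461 = 2^1*173^1*227^1 *204461^( - 1 ) 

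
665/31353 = 95/4479 = 0.02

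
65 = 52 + 13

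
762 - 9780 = -9018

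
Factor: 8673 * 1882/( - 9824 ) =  - 8161293/4912 =- 2^( - 4 )*3^1*7^2 * 59^1*307^( - 1)* 941^1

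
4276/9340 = 1069/2335= 0.46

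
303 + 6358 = 6661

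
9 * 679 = 6111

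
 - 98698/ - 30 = 3289 + 14/15 = 3289.93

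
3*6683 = 20049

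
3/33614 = 3/33614 = 0.00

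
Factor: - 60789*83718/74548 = -2544566751/37274 = - 2^( - 1)*3^3*23^1 * 881^1*4651^1*18637^(- 1)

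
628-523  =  105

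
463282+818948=1282230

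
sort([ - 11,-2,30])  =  [ - 11,  -  2,30]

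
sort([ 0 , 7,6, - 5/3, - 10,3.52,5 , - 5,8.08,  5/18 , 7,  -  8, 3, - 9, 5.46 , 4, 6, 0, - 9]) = [-10 , - 9,-9,- 8 ,-5, -5/3,  0, 0,5/18,3, 3.52, 4, 5,5.46, 6, 6,7, 7, 8.08]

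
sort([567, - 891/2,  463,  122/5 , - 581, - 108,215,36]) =[  -  581,  -  891/2,  -  108,122/5, 36, 215 , 463,567] 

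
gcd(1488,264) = 24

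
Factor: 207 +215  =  2^1 * 211^1 = 422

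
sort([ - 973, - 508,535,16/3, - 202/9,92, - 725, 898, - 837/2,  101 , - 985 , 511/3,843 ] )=[ - 985  , - 973, - 725,  -  508, - 837/2,  -  202/9  ,  16/3 , 92, 101, 511/3, 535,  843,898]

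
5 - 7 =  - 2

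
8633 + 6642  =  15275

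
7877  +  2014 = 9891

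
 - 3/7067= - 3/7067=-0.00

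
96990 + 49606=146596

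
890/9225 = 178/1845 = 0.10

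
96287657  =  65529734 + 30757923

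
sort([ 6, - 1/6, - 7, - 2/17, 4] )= [  -  7,-1/6, - 2/17,4, 6 ]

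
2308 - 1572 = 736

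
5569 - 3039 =2530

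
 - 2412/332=-603/83 = - 7.27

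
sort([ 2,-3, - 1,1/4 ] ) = [ - 3, - 1, 1/4 , 2 ] 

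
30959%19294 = 11665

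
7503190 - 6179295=1323895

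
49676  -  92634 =-42958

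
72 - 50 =22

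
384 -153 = 231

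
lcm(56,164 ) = 2296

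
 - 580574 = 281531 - 862105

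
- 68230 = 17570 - 85800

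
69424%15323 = 8132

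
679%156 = 55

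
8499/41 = 207 + 12/41 = 207.29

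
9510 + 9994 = 19504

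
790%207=169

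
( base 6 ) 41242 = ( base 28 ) 70a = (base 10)5498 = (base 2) 1010101111010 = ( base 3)21112122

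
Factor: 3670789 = 3670789^1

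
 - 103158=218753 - 321911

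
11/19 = 11/19 = 0.58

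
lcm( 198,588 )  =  19404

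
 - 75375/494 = - 153 + 207/494 = - 152.58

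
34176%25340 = 8836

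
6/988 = 3/494=0.01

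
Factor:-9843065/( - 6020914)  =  2^ ( - 1 )*5^1*1968613^1*3010457^(- 1) 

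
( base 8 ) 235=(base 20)7h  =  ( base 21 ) 7A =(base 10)157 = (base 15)A7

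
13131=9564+3567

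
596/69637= 596/69637=0.01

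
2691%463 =376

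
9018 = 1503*6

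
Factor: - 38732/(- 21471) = 2^2*3^( - 1 )*17^( -1)*23^1 = 92/51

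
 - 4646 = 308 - 4954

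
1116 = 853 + 263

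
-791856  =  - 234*3384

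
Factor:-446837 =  - 263^1*1699^1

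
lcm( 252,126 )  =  252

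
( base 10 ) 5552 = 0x15B0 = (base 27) 7gh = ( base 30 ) 652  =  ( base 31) 5O3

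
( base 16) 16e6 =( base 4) 1123212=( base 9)8033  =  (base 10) 5862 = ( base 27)813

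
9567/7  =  9567/7 =1366.71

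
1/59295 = 1/59295 = 0.00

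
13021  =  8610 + 4411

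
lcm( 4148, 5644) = 344284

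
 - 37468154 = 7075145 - 44543299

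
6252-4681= 1571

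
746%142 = 36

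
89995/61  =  1475+20/61 = 1475.33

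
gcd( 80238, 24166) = 86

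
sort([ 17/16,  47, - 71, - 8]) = [ - 71,  -  8, 17/16, 47 ] 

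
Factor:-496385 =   -  5^1*99277^1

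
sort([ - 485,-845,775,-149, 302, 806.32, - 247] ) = [ - 845, - 485,  -  247, - 149 , 302,775, 806.32] 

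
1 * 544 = 544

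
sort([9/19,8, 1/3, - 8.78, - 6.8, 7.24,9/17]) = [ - 8.78,  -  6.8,1/3, 9/19,  9/17,  7.24,  8]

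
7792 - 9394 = - 1602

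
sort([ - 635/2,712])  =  [ - 635/2,712]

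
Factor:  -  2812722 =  - 2^1*3^1*11^1*19^1*2243^1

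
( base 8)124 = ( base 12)70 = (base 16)54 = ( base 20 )44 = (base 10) 84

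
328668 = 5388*61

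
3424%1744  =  1680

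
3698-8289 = -4591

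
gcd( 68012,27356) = 28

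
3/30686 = 3/30686 = 0.00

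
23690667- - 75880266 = 99570933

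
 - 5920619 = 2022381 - 7943000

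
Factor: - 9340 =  - 2^2*5^1 *467^1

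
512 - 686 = - 174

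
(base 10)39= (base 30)19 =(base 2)100111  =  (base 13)30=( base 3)1110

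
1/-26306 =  - 1 + 26305/26306=- 0.00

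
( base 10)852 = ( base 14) 44C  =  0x354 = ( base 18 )2b6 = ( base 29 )10b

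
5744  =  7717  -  1973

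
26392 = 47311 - 20919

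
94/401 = 94/401 = 0.23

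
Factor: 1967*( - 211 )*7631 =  - 3167147347 = - 7^1*13^1*211^1*281^1*587^1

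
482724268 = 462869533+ 19854735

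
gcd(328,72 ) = 8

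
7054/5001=7054/5001 = 1.41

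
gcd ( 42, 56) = 14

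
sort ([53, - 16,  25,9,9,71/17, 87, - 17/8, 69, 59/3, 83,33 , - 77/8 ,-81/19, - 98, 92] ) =[ - 98 , -16 , - 77/8,- 81/19, -17/8,  71/17,9,  9 , 59/3,25,  33,53 , 69,  83,87,  92] 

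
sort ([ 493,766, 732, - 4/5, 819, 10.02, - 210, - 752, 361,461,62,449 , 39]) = [ - 752, - 210,-4/5,10.02, 39, 62,361, 449 , 461, 493, 732,766, 819 ]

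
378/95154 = 63/15859 = 0.00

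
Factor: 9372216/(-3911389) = -2^3*3^1*7^1* 1471^(-1)* 2659^( - 1)*55787^1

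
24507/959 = 3501/137 = 25.55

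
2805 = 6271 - 3466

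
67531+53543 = 121074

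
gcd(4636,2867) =61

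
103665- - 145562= 249227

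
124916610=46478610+78438000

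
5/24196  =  5/24196 = 0.00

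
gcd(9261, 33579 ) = 63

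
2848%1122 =604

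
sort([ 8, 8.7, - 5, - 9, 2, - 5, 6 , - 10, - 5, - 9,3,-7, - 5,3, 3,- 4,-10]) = [ - 10, - 10, - 9, - 9, - 7, - 5, - 5,-5, - 5,  -  4 , 2,3 , 3,3,6, 8 , 8.7] 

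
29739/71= 29739/71 = 418.86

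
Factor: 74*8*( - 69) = -2^4*3^1*23^1*37^1 = - 40848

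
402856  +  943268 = 1346124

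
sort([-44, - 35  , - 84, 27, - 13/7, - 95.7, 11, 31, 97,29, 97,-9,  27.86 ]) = [-95.7, - 84, -44,-35,-9,-13/7,11,27, 27.86,29,31,97 , 97]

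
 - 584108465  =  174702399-758810864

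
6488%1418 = 816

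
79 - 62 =17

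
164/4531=164/4531 = 0.04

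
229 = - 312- - 541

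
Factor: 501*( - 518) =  - 2^1*3^1*7^1*37^1*167^1 =- 259518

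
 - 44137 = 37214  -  81351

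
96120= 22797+73323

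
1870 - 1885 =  - 15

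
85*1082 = 91970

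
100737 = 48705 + 52032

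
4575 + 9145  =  13720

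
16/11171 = 16/11171=0.00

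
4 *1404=5616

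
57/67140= 19/22380 = 0.00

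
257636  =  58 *4442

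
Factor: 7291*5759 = 13^1*23^1*317^1*443^1 =41988869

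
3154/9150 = 1577/4575 = 0.34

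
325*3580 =1163500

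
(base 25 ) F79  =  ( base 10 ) 9559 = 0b10010101010111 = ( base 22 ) JGB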